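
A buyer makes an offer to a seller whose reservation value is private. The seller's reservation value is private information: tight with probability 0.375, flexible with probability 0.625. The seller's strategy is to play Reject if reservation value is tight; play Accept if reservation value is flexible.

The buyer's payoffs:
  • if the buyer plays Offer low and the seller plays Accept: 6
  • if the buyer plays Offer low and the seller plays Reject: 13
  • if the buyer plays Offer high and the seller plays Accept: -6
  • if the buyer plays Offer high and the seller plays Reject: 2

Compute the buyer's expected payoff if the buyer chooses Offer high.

-3

E[Offer high] = 0.375·2 + 0.625·(-6) = 0.75 + (-3.75) = -3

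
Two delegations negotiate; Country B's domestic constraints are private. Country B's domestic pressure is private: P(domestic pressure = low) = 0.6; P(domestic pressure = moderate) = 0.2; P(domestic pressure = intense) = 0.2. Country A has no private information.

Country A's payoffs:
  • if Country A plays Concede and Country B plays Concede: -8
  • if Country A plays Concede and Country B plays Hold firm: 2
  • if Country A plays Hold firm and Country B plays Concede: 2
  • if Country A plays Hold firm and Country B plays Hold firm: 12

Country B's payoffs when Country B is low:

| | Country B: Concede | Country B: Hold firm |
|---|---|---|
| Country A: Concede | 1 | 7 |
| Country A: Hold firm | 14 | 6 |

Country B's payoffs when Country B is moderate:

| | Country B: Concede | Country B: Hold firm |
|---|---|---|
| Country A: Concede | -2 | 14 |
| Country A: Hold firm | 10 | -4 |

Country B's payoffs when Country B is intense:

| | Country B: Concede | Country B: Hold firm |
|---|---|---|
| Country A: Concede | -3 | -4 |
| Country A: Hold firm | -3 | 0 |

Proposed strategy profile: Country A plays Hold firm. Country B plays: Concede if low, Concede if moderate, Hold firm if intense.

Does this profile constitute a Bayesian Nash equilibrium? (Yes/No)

Yes

Country A plays Hold firm: E[Hold firm] = 0.6·(2) + 0.2·(2) + 0.2·(12) = 4; E[Concede] = -6. Best-responding. ✓
Country B (domestic pressure low), facing Hold firm: Concede gives 14, Hold firm gives 6. Proposed Concede is best. ✓
Country B (domestic pressure moderate), facing Hold firm: Concede gives 10, Hold firm gives -4. Proposed Concede is best. ✓
Country B (domestic pressure intense), facing Hold firm: Concede gives -3, Hold firm gives 0. Proposed Hold firm is best. ✓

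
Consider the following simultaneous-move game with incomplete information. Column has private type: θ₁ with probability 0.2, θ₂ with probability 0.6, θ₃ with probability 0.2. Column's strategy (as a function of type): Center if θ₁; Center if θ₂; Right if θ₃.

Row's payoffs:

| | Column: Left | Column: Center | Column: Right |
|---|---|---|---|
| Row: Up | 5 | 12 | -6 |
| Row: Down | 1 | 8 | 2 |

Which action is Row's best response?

E[Up] = 0.2·(12) + 0.6·(12) + 0.2·(-6) = 8.4
E[Down] = 0.2·(8) + 0.6·(8) + 0.2·(2) = 6.8
Best response: Up (8.4 is the largest).

Up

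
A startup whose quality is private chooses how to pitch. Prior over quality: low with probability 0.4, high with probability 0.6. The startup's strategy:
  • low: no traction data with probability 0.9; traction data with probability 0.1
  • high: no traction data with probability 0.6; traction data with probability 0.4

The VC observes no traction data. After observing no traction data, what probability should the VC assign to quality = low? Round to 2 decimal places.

0.50

P(no traction data) = 0.4·0.9 + 0.6·0.6 = 0.72
P(low | no traction data) = (0.4·0.9) / 0.72 = 0.36 / 0.72 = 0.5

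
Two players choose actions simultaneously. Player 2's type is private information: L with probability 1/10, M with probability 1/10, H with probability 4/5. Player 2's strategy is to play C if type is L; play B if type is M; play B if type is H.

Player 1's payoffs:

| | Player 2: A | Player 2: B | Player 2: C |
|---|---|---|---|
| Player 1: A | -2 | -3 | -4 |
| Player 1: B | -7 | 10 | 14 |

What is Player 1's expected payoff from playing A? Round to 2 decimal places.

-3.10

E[A] = 1/10·(-4) + 1/10·(-3) + 4/5·(-3) = (-2/5) + (-3/10) + (-12/5) = -31/10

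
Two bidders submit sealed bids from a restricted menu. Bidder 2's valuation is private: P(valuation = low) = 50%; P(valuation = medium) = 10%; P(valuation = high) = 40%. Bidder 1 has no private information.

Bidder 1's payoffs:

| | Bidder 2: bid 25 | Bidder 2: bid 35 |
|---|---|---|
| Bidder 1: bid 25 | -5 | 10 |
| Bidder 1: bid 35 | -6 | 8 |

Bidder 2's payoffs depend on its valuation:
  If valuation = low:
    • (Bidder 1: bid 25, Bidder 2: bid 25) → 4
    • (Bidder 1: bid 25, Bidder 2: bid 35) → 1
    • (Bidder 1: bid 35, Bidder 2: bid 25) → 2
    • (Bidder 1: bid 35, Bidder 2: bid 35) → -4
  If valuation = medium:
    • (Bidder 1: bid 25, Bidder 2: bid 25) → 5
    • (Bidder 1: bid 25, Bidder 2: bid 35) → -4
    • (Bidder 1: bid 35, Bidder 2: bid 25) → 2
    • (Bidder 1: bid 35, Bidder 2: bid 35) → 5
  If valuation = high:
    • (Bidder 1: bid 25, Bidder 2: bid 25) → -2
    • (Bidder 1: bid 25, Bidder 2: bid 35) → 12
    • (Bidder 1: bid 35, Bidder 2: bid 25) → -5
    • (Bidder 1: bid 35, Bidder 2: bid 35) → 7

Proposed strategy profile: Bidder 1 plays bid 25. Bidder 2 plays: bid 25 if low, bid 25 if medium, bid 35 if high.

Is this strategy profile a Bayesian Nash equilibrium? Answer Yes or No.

Yes

Bidder 1 plays bid 25: E[bid 25] = 0.5·(-5) + 0.1·(-5) + 0.4·(10) = 1; E[bid 35] = -0.4. Best-responding. ✓
Bidder 2 (valuation low), facing bid 25: bid 25 gives 4, bid 35 gives 1. Proposed bid 25 is best. ✓
Bidder 2 (valuation medium), facing bid 25: bid 25 gives 5, bid 35 gives -4. Proposed bid 25 is best. ✓
Bidder 2 (valuation high), facing bid 25: bid 25 gives -2, bid 35 gives 12. Proposed bid 35 is best. ✓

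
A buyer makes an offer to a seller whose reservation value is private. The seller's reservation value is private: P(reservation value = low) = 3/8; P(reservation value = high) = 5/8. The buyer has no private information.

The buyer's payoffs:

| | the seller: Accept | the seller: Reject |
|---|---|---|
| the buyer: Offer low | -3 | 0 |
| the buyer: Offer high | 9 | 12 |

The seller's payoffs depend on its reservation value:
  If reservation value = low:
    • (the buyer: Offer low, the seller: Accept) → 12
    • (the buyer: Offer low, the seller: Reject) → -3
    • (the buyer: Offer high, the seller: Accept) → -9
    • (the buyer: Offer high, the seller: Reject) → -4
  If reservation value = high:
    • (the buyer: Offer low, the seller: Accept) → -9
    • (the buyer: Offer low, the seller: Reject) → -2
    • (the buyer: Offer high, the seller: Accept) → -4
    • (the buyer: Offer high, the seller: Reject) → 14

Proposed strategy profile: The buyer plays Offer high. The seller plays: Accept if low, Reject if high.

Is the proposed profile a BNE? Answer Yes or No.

No

The buyer plays Offer high: E[Offer high] = 3/8·(9) + 5/8·(12) = 87/8; E[Offer low] = -9/8. Best-responding. ✓
The seller (reservation value low), facing Offer high: Accept gives -9, Reject gives -4. Proposed Accept is not best — profitable deviation exists. ✗
The seller (reservation value high), facing Offer high: Accept gives -4, Reject gives 14. Proposed Reject is best. ✓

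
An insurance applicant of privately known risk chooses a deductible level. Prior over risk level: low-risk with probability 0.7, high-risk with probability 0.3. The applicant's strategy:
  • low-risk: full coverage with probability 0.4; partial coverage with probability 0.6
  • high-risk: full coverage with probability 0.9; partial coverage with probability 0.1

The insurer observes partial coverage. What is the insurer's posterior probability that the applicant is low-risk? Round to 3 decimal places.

P(partial coverage) = 0.7·0.6 + 0.3·0.1 = 0.45
P(low-risk | partial coverage) = (0.7·0.6) / 0.45 = 0.42 / 0.45 = 0.933333

0.933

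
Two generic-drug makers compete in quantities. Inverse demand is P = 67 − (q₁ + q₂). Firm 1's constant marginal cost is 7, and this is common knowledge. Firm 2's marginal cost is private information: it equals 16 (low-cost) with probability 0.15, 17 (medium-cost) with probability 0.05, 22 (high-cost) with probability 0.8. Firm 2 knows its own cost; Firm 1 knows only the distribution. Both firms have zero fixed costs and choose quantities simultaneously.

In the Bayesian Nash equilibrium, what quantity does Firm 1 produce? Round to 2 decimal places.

24.62

Firm 2 with cost c maximizes (67 − (q₁+q₂) − c)·q₂, giving q₂(c) = (67 − c − q₁)/2.
E[c₂] = 0.15·16 + 0.05·17 + 0.8·22 = 20.85
Firm 1's FOC against E[q₂] yields q₁ = (67 − 2·7 + E[c₂])/3 = (67 − 14 + 20.85)/3 = 24.6167.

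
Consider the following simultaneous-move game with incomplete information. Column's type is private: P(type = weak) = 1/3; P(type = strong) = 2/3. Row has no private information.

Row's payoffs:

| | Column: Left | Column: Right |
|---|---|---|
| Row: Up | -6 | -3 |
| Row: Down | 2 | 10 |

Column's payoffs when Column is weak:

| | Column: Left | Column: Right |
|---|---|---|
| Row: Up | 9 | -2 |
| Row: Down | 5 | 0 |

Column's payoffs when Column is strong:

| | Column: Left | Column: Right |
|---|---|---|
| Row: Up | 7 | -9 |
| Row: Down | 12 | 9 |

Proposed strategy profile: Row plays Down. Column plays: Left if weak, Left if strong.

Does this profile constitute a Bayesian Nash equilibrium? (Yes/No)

A profile is a BNE iff every type of every player is best-responding given beliefs about the other side.
Row plays Down: E[Down] = 1/3·(2) + 2/3·(2) = 2; E[Up] = -6. Best-responding. ✓
Column (type weak), facing Down: Left gives 5, Right gives 0. Proposed Left is best. ✓
Column (type strong), facing Down: Left gives 12, Right gives 9. Proposed Left is best. ✓

Yes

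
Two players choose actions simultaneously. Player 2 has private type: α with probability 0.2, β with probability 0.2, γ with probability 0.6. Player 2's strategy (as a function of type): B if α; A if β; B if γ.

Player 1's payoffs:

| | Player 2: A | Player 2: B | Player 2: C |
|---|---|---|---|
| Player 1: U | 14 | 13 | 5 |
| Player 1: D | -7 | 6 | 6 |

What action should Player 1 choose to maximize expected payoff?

U

E[U] = 0.2·(13) + 0.2·(14) + 0.6·(13) = 13.2
E[D] = 0.2·(6) + 0.2·(-7) + 0.6·(6) = 3.4
Best response: U (13.2 is the largest).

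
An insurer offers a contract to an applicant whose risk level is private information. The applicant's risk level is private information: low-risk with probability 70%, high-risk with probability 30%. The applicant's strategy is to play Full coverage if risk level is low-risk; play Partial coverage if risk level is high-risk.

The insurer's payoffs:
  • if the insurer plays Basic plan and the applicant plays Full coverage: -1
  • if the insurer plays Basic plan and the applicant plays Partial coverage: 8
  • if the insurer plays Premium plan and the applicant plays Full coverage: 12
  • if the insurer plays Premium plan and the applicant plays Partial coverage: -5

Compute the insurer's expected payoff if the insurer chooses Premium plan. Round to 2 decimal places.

6.90

Take the expectation over the applicant's risk level, weighting each type's action by its prior probability.
E[Premium plan] = 0.7·12 + 0.3·(-5) = 8.4 + (-1.5) = 6.9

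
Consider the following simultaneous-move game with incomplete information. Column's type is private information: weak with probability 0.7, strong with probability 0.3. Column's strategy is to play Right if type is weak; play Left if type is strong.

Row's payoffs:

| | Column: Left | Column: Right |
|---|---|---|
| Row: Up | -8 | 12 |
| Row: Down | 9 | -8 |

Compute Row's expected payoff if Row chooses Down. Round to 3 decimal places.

E[Down] = 0.7·(-8) + 0.3·9 = (-5.6) + 2.7 = -2.9

-2.900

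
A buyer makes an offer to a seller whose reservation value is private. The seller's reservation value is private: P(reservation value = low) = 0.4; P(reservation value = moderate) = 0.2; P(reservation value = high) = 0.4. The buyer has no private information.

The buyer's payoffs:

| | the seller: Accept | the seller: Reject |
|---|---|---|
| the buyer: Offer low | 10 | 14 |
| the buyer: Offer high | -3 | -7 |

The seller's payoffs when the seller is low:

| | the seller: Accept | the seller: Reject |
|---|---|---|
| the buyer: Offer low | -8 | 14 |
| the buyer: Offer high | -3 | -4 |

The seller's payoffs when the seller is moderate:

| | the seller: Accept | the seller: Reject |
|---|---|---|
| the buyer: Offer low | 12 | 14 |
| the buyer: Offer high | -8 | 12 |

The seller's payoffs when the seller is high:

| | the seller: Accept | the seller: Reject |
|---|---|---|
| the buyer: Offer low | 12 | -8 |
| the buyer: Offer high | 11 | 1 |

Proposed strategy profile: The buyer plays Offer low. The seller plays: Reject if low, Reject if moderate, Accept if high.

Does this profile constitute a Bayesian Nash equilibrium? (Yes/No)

A profile is a BNE iff every type of every player is best-responding given beliefs about the other side.
The buyer plays Offer low: E[Offer low] = 0.4·(14) + 0.2·(14) + 0.4·(10) = 12.4; E[Offer high] = -5.4. Best-responding. ✓
The seller (reservation value low), facing Offer low: Accept gives -8, Reject gives 14. Proposed Reject is best. ✓
The seller (reservation value moderate), facing Offer low: Accept gives 12, Reject gives 14. Proposed Reject is best. ✓
The seller (reservation value high), facing Offer low: Accept gives 12, Reject gives -8. Proposed Accept is best. ✓

Yes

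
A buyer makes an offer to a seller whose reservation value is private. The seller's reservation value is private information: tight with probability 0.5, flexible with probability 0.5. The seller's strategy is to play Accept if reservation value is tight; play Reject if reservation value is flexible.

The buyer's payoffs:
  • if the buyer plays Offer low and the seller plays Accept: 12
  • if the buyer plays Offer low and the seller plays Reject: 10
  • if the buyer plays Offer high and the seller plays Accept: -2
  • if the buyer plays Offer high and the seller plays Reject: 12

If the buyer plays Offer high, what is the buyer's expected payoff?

Take the expectation over the seller's reservation value, weighting each type's action by its prior probability.
E[Offer high] = 0.5·(-2) + 0.5·12 = (-1) + 6 = 5

5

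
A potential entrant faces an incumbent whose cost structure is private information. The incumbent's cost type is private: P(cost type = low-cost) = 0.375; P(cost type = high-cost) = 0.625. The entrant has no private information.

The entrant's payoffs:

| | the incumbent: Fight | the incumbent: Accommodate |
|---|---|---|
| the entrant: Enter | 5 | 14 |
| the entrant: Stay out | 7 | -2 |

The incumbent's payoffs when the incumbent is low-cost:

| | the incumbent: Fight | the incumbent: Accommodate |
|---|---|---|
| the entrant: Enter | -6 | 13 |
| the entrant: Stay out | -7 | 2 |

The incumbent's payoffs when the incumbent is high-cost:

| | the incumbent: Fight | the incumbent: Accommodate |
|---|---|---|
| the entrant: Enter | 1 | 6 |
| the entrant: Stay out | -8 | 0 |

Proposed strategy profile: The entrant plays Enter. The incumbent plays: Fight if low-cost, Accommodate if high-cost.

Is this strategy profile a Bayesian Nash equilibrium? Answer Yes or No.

The entrant plays Enter: E[Enter] = 0.375·(5) + 0.625·(14) = 10.625; E[Stay out] = 1.375. Best-responding. ✓
The incumbent (cost type low-cost), facing Enter: Fight gives -6, Accommodate gives 13. Proposed Fight is not best — profitable deviation exists. ✗
The incumbent (cost type high-cost), facing Enter: Fight gives 1, Accommodate gives 6. Proposed Accommodate is best. ✓

No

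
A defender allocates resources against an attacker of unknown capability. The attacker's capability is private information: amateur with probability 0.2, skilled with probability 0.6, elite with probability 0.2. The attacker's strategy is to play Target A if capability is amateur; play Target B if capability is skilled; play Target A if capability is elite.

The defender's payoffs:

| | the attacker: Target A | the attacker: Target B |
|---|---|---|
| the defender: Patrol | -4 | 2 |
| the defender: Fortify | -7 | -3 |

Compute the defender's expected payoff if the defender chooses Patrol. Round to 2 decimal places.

-0.40

Take the expectation over the attacker's capability, weighting each type's action by its prior probability.
E[Patrol] = 0.2·(-4) + 0.6·2 + 0.2·(-4) = (-0.8) + 1.2 + (-0.8) = -0.4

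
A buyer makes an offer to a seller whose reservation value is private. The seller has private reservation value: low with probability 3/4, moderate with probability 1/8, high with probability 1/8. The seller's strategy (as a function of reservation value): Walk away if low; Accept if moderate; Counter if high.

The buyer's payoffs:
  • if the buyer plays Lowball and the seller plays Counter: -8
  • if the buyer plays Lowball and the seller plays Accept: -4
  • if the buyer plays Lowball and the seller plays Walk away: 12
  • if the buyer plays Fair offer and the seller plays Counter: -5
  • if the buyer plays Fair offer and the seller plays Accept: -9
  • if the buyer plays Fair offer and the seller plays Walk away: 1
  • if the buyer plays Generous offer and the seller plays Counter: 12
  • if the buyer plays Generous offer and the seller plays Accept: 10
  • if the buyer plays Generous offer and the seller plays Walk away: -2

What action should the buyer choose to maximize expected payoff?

Lowball

E[Lowball] = 3/4·(12) + 1/8·(-4) + 1/8·(-8) = 15/2
E[Fair offer] = 3/4·(1) + 1/8·(-9) + 1/8·(-5) = -1
E[Generous offer] = 3/4·(-2) + 1/8·(10) + 1/8·(12) = 5/4
Best response: Lowball (15/2 is the largest).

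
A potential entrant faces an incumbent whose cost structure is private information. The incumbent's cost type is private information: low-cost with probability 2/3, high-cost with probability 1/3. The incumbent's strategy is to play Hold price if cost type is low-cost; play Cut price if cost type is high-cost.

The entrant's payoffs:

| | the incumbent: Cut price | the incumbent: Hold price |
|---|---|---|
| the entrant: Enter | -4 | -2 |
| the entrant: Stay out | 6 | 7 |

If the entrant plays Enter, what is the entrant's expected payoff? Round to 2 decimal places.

E[Enter] = 2/3·(-2) + 1/3·(-4) = (-4/3) + (-4/3) = -8/3

-2.67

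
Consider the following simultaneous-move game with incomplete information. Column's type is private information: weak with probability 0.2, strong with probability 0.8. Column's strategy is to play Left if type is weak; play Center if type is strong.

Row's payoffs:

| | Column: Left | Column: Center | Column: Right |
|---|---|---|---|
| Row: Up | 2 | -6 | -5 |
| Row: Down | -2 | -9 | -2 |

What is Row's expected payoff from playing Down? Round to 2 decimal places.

E[Down] = 0.2·(-2) + 0.8·(-9) = (-0.4) + (-7.2) = -7.6

-7.60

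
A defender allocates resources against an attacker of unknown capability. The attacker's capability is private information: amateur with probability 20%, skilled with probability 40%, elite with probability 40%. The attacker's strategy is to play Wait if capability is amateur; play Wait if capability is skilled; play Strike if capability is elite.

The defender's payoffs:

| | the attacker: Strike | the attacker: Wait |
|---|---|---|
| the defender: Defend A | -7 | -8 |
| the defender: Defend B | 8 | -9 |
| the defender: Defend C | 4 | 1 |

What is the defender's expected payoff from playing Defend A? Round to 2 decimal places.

-7.60

Take the expectation over the attacker's capability, weighting each type's action by its prior probability.
E[Defend A] = 0.2·(-8) + 0.4·(-8) + 0.4·(-7) = (-1.6) + (-3.2) + (-2.8) = -7.6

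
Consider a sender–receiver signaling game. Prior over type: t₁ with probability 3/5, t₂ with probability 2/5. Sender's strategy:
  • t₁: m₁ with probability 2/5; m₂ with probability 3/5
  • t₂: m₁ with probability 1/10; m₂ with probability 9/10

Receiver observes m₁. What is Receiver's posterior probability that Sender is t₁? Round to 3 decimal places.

P(m₁) = (3/5)·(2/5) + (2/5)·(1/10) = 7/25
P(t₁ | m₁) = ((3/5)·(2/5)) / (7/25) = (6/25) / (7/25) = 6/7

0.857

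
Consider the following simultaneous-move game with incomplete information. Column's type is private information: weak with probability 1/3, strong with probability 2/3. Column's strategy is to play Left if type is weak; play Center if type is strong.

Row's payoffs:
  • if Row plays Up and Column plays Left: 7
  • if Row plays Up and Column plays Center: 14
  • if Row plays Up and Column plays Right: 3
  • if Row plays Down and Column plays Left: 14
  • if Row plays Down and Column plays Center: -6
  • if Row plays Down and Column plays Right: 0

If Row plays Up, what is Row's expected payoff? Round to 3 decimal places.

11.667

E[Up] = 1/3·7 + 2/3·14 = 7/3 + 28/3 = 35/3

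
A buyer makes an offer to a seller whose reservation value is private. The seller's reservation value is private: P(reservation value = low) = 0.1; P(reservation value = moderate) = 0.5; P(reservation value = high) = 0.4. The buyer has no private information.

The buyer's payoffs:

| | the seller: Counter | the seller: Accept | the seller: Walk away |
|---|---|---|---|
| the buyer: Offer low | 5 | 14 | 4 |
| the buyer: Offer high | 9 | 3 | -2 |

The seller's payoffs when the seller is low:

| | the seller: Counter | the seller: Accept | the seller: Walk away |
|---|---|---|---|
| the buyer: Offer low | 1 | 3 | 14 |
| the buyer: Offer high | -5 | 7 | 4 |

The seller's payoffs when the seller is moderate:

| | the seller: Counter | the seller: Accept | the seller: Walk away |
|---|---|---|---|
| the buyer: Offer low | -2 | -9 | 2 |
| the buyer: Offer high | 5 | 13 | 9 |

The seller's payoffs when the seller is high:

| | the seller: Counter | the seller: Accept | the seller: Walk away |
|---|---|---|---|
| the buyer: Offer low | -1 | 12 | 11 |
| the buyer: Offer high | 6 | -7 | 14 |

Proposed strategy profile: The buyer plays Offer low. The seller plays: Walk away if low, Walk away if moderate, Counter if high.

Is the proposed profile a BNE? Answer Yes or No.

The buyer plays Offer low: E[Offer low] = 0.1·(4) + 0.5·(4) + 0.4·(5) = 4.4; E[Offer high] = 2.4. Best-responding. ✓
The seller (reservation value low), facing Offer low: Counter gives 1, Accept gives 3, Walk away gives 14. Proposed Walk away is best. ✓
The seller (reservation value moderate), facing Offer low: Counter gives -2, Accept gives -9, Walk away gives 2. Proposed Walk away is best. ✓
The seller (reservation value high), facing Offer low: Counter gives -1, Accept gives 12, Walk away gives 11. Proposed Counter is not best — profitable deviation exists. ✗

No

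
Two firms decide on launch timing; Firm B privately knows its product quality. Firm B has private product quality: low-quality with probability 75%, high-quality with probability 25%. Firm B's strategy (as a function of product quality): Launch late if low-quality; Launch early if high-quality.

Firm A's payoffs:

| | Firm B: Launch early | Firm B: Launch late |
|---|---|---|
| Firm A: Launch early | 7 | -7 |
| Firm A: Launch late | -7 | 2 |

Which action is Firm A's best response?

Launch late

Compute Firm A's expected payoff for each action, taking the expectation over Firm B's type.
E[Launch early] = 0.75·(-7) + 0.25·(7) = -3.5
E[Launch late] = 0.75·(2) + 0.25·(-7) = -0.25
Best response: Launch late (-0.25 is the largest).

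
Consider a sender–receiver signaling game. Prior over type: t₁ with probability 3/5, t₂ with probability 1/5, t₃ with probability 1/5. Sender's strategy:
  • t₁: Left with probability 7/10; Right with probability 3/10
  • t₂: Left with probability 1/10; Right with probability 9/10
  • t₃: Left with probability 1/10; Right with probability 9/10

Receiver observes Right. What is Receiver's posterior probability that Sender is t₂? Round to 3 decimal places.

0.333

Apply Bayes' rule using the sender's strategy as the likelihood.
P(Right) = (3/5)·(3/10) + (1/5)·(9/10) + (1/5)·(9/10) = 27/50
P(t₂ | Right) = ((1/5)·(9/10)) / (27/50) = (9/50) / (27/50) = 1/3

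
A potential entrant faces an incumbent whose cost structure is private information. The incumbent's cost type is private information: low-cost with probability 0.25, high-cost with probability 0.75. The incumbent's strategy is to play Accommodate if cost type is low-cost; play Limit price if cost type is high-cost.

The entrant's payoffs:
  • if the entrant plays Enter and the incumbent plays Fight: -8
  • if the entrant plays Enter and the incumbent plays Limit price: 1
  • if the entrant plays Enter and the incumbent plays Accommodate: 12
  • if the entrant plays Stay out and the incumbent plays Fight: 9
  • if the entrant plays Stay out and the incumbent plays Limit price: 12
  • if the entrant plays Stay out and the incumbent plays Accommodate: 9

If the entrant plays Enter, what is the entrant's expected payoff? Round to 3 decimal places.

3.750

E[Enter] = 0.25·12 + 0.75·1 = 3 + 0.75 = 3.75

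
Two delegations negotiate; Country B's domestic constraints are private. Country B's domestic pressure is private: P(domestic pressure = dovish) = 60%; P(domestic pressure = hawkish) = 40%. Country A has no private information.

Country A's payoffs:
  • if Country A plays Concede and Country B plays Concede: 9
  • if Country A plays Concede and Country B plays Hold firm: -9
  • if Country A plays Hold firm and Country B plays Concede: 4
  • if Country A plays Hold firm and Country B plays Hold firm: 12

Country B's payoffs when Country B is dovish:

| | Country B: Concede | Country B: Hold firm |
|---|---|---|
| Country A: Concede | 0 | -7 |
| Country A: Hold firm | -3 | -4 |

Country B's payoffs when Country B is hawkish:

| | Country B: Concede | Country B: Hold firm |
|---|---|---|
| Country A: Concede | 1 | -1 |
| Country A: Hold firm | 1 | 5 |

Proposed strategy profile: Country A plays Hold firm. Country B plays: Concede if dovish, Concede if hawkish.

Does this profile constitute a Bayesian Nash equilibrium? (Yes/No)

No

Country A plays Hold firm: E[Hold firm] = 0.6·(4) + 0.4·(4) = 4; E[Concede] = 9. Not best-responding. ✗
Country B (domestic pressure dovish), facing Hold firm: Concede gives -3, Hold firm gives -4. Proposed Concede is best. ✓
Country B (domestic pressure hawkish), facing Hold firm: Concede gives 1, Hold firm gives 5. Proposed Concede is not best — profitable deviation exists. ✗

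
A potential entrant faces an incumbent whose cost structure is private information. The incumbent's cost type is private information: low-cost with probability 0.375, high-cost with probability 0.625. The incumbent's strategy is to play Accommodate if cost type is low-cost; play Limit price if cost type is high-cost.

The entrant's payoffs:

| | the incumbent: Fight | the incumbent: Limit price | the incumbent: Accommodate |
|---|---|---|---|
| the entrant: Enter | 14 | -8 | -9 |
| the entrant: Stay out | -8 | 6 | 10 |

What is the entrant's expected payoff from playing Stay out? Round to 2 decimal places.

7.50

Take the expectation over the incumbent's cost type, weighting each type's action by its prior probability.
E[Stay out] = 0.375·10 + 0.625·6 = 3.75 + 3.75 = 7.5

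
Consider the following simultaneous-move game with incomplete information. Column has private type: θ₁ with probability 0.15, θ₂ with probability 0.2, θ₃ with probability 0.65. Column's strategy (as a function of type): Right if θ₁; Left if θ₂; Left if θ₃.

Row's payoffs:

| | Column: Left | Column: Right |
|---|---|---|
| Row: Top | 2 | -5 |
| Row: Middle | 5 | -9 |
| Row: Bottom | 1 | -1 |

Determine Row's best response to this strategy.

E[Top] = 0.15·(-5) + 0.2·(2) + 0.65·(2) = 0.95
E[Middle] = 0.15·(-9) + 0.2·(5) + 0.65·(5) = 2.9
E[Bottom] = 0.15·(-1) + 0.2·(1) + 0.65·(1) = 0.7
Best response: Middle (2.9 is the largest).

Middle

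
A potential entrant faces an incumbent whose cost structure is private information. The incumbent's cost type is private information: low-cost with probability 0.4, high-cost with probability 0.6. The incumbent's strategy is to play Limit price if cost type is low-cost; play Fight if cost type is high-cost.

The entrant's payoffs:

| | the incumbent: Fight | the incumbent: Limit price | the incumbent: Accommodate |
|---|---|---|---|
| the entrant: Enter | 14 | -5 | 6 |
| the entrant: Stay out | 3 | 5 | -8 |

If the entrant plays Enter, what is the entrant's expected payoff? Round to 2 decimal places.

E[Enter] = 0.4·(-5) + 0.6·14 = (-2) + 8.4 = 6.4

6.40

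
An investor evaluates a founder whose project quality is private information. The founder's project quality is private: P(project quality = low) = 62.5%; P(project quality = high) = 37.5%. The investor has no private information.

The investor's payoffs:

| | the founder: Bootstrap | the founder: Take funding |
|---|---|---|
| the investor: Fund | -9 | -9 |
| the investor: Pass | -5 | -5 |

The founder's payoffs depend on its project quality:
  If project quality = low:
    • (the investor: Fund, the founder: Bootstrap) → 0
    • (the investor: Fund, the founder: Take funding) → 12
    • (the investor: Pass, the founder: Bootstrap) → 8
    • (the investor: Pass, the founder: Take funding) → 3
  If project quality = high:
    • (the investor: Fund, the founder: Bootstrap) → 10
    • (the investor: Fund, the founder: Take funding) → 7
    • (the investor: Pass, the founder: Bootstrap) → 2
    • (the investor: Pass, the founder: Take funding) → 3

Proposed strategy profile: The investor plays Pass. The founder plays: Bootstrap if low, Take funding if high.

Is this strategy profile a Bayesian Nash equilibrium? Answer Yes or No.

Yes

The investor plays Pass: E[Pass] = 0.625·(-5) + 0.375·(-5) = -5; E[Fund] = -9. Best-responding. ✓
The founder (project quality low), facing Pass: Bootstrap gives 8, Take funding gives 3. Proposed Bootstrap is best. ✓
The founder (project quality high), facing Pass: Bootstrap gives 2, Take funding gives 3. Proposed Take funding is best. ✓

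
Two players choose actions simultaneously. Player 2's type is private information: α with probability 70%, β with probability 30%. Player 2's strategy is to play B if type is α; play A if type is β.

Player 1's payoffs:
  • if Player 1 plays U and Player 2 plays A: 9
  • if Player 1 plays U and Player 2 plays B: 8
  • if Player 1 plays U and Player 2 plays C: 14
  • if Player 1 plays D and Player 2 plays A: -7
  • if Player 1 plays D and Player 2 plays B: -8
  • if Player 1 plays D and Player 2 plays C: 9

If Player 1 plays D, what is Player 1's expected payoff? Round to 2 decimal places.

E[D] = 0.7·(-8) + 0.3·(-7) = (-5.6) + (-2.1) = -7.7

-7.70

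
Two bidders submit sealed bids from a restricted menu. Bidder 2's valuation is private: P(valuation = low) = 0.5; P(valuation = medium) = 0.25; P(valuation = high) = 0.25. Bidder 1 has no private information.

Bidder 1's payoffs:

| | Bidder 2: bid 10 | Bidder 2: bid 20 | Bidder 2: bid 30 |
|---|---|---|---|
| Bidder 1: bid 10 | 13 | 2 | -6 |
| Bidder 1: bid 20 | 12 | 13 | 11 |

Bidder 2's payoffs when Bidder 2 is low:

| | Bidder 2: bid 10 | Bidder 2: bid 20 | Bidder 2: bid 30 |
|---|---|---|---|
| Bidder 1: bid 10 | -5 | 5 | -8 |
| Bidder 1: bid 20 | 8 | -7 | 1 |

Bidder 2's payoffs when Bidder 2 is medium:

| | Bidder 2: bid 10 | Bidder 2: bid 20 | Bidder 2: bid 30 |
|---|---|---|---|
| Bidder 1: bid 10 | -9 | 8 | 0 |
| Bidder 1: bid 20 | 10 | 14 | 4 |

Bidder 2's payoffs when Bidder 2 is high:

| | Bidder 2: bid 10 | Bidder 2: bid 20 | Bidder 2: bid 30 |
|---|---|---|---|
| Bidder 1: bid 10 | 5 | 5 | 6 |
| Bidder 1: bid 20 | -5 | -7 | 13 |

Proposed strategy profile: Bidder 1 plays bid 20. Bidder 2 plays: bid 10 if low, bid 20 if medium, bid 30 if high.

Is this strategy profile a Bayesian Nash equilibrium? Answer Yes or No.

Yes

A profile is a BNE iff every type of every player is best-responding given beliefs about the other side.
Bidder 1 plays bid 20: E[bid 20] = 0.5·(12) + 0.25·(13) + 0.25·(11) = 12; E[bid 10] = 5.5. Best-responding. ✓
Bidder 2 (valuation low), facing bid 20: bid 10 gives 8, bid 20 gives -7, bid 30 gives 1. Proposed bid 10 is best. ✓
Bidder 2 (valuation medium), facing bid 20: bid 10 gives 10, bid 20 gives 14, bid 30 gives 4. Proposed bid 20 is best. ✓
Bidder 2 (valuation high), facing bid 20: bid 10 gives -5, bid 20 gives -7, bid 30 gives 13. Proposed bid 30 is best. ✓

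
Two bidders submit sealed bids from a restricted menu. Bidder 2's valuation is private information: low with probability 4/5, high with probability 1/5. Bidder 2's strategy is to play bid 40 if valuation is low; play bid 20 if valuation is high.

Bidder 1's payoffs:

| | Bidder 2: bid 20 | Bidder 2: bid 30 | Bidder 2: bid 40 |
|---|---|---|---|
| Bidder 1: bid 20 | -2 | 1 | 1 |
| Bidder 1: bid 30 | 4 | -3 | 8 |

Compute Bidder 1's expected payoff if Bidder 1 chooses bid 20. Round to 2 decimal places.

0.40

E[bid 20] = 4/5·1 + 1/5·(-2) = 4/5 + (-2/5) = 2/5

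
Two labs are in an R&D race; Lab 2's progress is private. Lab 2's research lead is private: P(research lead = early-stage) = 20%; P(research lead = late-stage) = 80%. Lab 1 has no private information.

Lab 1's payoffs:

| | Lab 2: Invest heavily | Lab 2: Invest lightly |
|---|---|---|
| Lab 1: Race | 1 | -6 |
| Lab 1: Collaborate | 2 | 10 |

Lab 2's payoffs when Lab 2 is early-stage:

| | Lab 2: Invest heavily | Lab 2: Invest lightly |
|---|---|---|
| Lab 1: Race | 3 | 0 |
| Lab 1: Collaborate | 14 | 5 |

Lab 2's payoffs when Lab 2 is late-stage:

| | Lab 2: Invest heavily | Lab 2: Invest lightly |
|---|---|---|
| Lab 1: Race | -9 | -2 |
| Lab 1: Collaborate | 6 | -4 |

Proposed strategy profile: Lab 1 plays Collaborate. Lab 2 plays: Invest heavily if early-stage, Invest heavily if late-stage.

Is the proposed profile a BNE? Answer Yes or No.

Yes

Lab 1 plays Collaborate: E[Collaborate] = 0.2·(2) + 0.8·(2) = 2; E[Race] = 1. Best-responding. ✓
Lab 2 (research lead early-stage), facing Collaborate: Invest heavily gives 14, Invest lightly gives 5. Proposed Invest heavily is best. ✓
Lab 2 (research lead late-stage), facing Collaborate: Invest heavily gives 6, Invest lightly gives -4. Proposed Invest heavily is best. ✓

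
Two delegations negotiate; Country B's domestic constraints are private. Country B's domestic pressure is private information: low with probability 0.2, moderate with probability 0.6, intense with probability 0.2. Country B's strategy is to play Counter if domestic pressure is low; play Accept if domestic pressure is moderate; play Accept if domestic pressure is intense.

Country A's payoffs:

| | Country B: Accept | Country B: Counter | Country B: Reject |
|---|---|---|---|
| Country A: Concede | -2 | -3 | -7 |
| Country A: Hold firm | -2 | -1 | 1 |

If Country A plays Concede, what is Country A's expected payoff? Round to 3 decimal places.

-2.200

E[Concede] = 0.2·(-3) + 0.6·(-2) + 0.2·(-2) = (-0.6) + (-1.2) + (-0.4) = -2.2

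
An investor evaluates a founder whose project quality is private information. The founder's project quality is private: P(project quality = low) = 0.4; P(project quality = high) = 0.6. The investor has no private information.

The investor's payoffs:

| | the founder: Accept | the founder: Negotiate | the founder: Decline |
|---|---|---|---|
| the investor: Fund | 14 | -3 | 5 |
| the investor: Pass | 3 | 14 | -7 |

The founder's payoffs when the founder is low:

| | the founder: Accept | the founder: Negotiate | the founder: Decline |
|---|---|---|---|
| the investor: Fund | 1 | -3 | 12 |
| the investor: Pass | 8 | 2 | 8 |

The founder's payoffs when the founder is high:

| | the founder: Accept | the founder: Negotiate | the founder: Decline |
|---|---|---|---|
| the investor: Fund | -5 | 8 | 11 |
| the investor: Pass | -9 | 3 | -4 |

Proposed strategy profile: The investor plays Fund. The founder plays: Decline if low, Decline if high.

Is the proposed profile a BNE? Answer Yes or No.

A profile is a BNE iff every type of every player is best-responding given beliefs about the other side.
The investor plays Fund: E[Fund] = 0.4·(5) + 0.6·(5) = 5; E[Pass] = -7. Best-responding. ✓
The founder (project quality low), facing Fund: Accept gives 1, Negotiate gives -3, Decline gives 12. Proposed Decline is best. ✓
The founder (project quality high), facing Fund: Accept gives -5, Negotiate gives 8, Decline gives 11. Proposed Decline is best. ✓

Yes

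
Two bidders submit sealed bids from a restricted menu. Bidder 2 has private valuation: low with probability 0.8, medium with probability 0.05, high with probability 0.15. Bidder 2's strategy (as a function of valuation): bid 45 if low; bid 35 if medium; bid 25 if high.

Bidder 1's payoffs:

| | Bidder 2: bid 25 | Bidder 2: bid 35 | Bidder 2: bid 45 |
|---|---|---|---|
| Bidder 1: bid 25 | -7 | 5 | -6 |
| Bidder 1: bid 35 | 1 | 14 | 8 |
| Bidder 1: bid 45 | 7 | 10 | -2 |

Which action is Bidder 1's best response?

bid 35

E[bid 25] = 0.8·(-6) + 0.05·(5) + 0.15·(-7) = -5.6
E[bid 35] = 0.8·(8) + 0.05·(14) + 0.15·(1) = 7.25
E[bid 45] = 0.8·(-2) + 0.05·(10) + 0.15·(7) = -0.05
Best response: bid 35 (7.25 is the largest).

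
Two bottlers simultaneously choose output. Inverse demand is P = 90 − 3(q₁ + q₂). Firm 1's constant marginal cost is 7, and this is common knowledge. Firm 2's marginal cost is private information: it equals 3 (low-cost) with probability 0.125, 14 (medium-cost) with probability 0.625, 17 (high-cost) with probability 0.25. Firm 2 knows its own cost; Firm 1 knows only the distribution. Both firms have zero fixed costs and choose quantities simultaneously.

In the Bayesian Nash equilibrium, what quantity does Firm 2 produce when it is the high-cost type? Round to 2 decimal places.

Type-c best response for Firm 2: q₂(c) = (90 − c)/6 − q₁/2.
Firm 1 maximizes expected profit; its first-order condition is 90 − 6q₁ − 3E[q₂] − 7 = 0.
Substituting E[q₂] and solving: E[c₂] = 13.375, so q₁ = (90 − 2·7 + 13.375)/9 = 9.93056.
q₂(high-cost) = (90 − 17 − 3·9.93056)/6 = 7.20139.

7.20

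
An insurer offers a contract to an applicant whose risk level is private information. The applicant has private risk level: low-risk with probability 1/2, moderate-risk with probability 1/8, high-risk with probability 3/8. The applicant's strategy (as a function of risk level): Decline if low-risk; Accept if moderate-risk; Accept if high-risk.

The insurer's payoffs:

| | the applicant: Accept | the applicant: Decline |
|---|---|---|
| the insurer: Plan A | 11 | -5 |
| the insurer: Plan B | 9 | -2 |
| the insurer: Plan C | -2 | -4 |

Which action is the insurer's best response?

E[Plan A] = 1/2·(-5) + 1/8·(11) + 3/8·(11) = 3
E[Plan B] = 1/2·(-2) + 1/8·(9) + 3/8·(9) = 7/2
E[Plan C] = 1/2·(-4) + 1/8·(-2) + 3/8·(-2) = -3
Best response: Plan B (7/2 is the largest).

Plan B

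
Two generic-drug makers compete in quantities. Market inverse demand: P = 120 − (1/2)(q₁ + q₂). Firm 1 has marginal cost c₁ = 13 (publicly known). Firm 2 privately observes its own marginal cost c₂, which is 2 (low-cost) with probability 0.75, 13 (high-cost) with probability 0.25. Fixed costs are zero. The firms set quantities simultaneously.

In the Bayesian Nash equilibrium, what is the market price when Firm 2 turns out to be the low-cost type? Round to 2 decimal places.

44.54

Firm 2 with cost c maximizes (120 − (1/2)(q₁+q₂) − c)·q₂, giving q₂(c) = (120 − c − (1/2)q₁).
E[c₂] = 0.75·2 + 0.25·13 = 4.75
Firm 1's FOC against E[q₂] yields q₁ = (120 − 2·13 + E[c₂])/(3/2) = (120 − 26 + 4.75)/(3/2) = 65.8333.
q₂(low-cost) = 85.0833, so P = 120 − (1/2)·(65.8333 + 85.0833) = 44.5417.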